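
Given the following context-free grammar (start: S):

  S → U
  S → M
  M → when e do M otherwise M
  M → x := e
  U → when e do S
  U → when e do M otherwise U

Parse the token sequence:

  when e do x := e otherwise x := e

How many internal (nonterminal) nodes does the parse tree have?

[S [M when e do [M x := e] otherwise [M x := e]]]

4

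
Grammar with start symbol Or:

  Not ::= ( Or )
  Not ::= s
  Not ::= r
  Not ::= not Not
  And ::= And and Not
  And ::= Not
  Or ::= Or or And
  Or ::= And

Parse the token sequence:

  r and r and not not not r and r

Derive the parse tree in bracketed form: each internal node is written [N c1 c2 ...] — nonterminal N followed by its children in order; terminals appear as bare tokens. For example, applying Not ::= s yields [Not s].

Or
And
And and Not
And and Not and Not
And and Not and Not and Not
Not and Not and Not and Not
r and Not and Not and Not
r and r and Not and Not
r and r and not Not and Not
r and r and not not Not and Not
r and r and not not not Not and Not
r and r and not not not r and Not
r and r and not not not r and r

[Or [And [And [And [And [Not r]] and [Not r]] and [Not not [Not not [Not not [Not r]]]]] and [Not r]]]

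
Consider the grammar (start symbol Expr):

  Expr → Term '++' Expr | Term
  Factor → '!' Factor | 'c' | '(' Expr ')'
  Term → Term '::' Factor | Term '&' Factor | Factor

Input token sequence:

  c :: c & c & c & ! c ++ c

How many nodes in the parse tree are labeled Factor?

[Expr [Term [Term [Term [Term [Term [Factor c]] :: [Factor c]] & [Factor c]] & [Factor c]] & [Factor ! [Factor c]]] ++ [Expr [Term [Factor c]]]]

7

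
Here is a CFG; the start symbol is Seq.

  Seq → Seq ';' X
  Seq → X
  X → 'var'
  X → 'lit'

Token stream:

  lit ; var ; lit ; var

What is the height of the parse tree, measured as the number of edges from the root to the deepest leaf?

5

[Seq [Seq [Seq [Seq [X lit]] ; [X var]] ; [X lit]] ; [X var]]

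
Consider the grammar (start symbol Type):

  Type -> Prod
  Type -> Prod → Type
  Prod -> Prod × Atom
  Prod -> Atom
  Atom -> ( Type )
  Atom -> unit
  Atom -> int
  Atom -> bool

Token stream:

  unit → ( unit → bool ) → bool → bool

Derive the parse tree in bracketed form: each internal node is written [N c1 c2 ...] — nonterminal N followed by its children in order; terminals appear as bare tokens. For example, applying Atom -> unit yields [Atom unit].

[Type [Prod [Atom unit]] → [Type [Prod [Atom ( [Type [Prod [Atom unit]] → [Type [Prod [Atom bool]]]] )]] → [Type [Prod [Atom bool]] → [Type [Prod [Atom bool]]]]]]

Type
Prod → Type
Atom → Type
unit → Type
unit → Prod → Type
unit → Atom → Type
unit → ( Type ) → Type
unit → ( Prod → Type ) → Type
unit → ( Atom → Type ) → Type
unit → ( unit → Type ) → Type
unit → ( unit → Prod ) → Type
unit → ( unit → Atom ) → Type
unit → ( unit → bool ) → Type
unit → ( unit → bool ) → Prod → Type
unit → ( unit → bool ) → Atom → Type
unit → ( unit → bool ) → bool → Type
unit → ( unit → bool ) → bool → Prod
unit → ( unit → bool ) → bool → Atom
unit → ( unit → bool ) → bool → bool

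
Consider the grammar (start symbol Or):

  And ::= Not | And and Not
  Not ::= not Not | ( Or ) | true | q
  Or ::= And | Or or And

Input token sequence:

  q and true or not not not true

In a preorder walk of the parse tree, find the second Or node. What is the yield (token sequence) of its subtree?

q and true

[Or [Or [And [And [Not q]] and [Not true]]] or [And [Not not [Not not [Not not [Not true]]]]]]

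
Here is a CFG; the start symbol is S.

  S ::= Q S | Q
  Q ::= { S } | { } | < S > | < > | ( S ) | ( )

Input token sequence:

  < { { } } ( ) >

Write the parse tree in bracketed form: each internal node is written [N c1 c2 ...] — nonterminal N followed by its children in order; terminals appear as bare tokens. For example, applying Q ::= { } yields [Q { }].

S
Q
< S >
< Q S >
< { S } S >
< { Q } S >
< { { } } S >
< { { } } Q >
< { { } } ( ) >

[S [Q < [S [Q { [S [Q { }]] }] [S [Q ( )]]] >]]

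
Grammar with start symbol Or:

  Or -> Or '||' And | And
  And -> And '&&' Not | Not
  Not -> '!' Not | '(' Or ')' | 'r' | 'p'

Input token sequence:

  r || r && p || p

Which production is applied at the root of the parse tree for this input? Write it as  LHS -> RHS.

[Or [Or [Or [And [Not r]]] || [And [And [Not r]] && [Not p]]] || [And [Not p]]]

Or -> Or '||' And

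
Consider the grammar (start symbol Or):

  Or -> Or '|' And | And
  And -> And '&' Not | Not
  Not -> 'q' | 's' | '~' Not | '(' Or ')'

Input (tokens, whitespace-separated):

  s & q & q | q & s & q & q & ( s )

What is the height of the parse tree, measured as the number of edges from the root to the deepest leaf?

7

[Or [Or [And [And [And [Not s]] & [Not q]] & [Not q]]] | [And [And [And [And [And [Not q]] & [Not s]] & [Not q]] & [Not q]] & [Not ( [Or [And [Not s]]] )]]]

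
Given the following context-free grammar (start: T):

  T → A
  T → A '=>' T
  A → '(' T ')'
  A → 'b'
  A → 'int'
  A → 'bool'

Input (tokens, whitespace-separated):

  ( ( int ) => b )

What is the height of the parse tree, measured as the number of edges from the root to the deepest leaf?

6

[T [A ( [T [A ( [T [A int]] )] => [T [A b]]] )]]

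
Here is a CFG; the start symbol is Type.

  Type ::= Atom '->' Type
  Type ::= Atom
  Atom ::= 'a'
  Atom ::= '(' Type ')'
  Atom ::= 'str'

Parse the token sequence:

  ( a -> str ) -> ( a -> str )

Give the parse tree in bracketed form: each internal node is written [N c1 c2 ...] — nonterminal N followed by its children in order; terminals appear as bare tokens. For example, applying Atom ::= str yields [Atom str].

Type
Atom -> Type
( Type ) -> Type
( Atom -> Type ) -> Type
( a -> Type ) -> Type
( a -> Atom ) -> Type
( a -> str ) -> Type
( a -> str ) -> Atom
( a -> str ) -> ( Type )
( a -> str ) -> ( Atom -> Type )
( a -> str ) -> ( a -> Type )
( a -> str ) -> ( a -> Atom )
( a -> str ) -> ( a -> str )

[Type [Atom ( [Type [Atom a] -> [Type [Atom str]]] )] -> [Type [Atom ( [Type [Atom a] -> [Type [Atom str]]] )]]]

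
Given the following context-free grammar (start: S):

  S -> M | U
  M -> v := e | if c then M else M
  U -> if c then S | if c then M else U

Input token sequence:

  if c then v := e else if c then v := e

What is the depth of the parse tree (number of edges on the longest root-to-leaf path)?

5

[S [U if c then [M v := e] else [U if c then [S [M v := e]]]]]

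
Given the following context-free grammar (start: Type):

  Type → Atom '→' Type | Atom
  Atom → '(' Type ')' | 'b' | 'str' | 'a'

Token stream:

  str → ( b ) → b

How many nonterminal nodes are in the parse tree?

8

[Type [Atom str] → [Type [Atom ( [Type [Atom b]] )] → [Type [Atom b]]]]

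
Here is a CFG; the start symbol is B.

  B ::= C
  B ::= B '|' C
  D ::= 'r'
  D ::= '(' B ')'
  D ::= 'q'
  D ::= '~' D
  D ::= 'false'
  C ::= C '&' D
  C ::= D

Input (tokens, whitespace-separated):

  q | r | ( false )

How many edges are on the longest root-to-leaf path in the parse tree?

6

[B [B [B [C [D q]]] | [C [D r]]] | [C [D ( [B [C [D false]]] )]]]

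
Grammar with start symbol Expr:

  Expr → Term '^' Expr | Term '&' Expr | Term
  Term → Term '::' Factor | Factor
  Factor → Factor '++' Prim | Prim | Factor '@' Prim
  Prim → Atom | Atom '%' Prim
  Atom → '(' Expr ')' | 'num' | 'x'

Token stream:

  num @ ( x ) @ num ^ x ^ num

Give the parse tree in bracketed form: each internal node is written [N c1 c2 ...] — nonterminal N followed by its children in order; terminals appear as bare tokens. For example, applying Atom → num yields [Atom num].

[Expr [Term [Factor [Factor [Factor [Prim [Atom num]]] @ [Prim [Atom ( [Expr [Term [Factor [Prim [Atom x]]]]] )]]] @ [Prim [Atom num]]]] ^ [Expr [Term [Factor [Prim [Atom x]]]] ^ [Expr [Term [Factor [Prim [Atom num]]]]]]]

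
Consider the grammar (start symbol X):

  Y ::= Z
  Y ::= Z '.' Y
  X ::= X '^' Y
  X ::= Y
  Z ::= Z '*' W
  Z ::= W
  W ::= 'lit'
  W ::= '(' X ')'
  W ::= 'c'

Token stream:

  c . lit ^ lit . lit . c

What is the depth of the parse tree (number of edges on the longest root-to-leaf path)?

[X [X [Y [Z [W c]] . [Y [Z [W lit]]]]] ^ [Y [Z [W lit]] . [Y [Z [W lit]] . [Y [Z [W c]]]]]]

6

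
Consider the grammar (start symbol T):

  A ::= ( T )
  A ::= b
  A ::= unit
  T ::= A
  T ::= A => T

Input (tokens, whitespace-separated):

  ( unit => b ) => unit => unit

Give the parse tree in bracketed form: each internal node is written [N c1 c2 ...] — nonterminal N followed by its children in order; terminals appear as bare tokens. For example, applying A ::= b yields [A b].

T
A => T
( T ) => T
( A => T ) => T
( unit => T ) => T
( unit => A ) => T
( unit => b ) => T
( unit => b ) => A => T
( unit => b ) => unit => T
( unit => b ) => unit => A
( unit => b ) => unit => unit

[T [A ( [T [A unit] => [T [A b]]] )] => [T [A unit] => [T [A unit]]]]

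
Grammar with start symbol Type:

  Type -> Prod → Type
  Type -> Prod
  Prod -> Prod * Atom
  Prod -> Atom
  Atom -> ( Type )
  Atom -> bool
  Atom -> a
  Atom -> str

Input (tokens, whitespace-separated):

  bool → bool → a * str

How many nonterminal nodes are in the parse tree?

11

[Type [Prod [Atom bool]] → [Type [Prod [Atom bool]] → [Type [Prod [Prod [Atom a]] * [Atom str]]]]]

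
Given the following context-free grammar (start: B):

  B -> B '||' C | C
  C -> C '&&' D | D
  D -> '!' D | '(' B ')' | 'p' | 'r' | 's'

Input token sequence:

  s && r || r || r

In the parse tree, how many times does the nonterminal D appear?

[B [B [B [C [C [D s]] && [D r]]] || [C [D r]]] || [C [D r]]]

4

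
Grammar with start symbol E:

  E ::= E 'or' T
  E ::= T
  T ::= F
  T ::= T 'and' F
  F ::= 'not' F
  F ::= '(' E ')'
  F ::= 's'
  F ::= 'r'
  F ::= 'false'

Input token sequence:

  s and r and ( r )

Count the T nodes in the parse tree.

[E [T [T [T [F s]] and [F r]] and [F ( [E [T [F r]]] )]]]

4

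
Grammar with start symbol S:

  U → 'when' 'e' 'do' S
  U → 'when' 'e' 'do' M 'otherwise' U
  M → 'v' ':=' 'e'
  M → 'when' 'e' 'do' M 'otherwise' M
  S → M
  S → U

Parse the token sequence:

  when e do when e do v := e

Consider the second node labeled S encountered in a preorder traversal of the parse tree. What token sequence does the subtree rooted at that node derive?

when e do v := e

[S [U when e do [S [U when e do [S [M v := e]]]]]]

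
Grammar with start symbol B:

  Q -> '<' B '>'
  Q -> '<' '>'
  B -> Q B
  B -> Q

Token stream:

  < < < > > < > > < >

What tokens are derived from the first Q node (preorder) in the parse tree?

[B [Q < [B [Q < [B [Q < >]] >] [B [Q < >]]] >] [B [Q < >]]]

< < < > > < > >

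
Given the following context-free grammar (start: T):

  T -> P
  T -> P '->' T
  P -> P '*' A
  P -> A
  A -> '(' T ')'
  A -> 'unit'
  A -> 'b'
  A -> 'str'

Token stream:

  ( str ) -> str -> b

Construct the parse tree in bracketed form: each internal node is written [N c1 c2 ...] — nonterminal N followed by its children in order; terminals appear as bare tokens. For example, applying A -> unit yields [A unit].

T
P -> T
A -> T
( T ) -> T
( P ) -> T
( A ) -> T
( str ) -> T
( str ) -> P -> T
( str ) -> A -> T
( str ) -> str -> T
( str ) -> str -> P
( str ) -> str -> A
( str ) -> str -> b

[T [P [A ( [T [P [A str]]] )]] -> [T [P [A str]] -> [T [P [A b]]]]]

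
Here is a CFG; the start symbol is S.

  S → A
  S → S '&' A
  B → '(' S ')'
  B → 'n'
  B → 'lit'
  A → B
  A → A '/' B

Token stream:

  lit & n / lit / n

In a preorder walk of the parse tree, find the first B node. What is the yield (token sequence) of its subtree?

[S [S [A [B lit]]] & [A [A [A [B n]] / [B lit]] / [B n]]]

lit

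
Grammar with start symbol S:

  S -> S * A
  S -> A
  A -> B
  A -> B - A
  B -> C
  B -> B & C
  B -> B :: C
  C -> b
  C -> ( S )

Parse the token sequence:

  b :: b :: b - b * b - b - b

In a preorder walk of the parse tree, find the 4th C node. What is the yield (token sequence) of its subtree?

b

[S [S [A [B [B [B [C b]] :: [C b]] :: [C b]] - [A [B [C b]]]]] * [A [B [C b]] - [A [B [C b]] - [A [B [C b]]]]]]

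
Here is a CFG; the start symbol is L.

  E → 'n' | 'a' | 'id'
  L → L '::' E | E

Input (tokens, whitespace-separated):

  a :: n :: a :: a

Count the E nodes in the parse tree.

[L [L [L [L [E a]] :: [E n]] :: [E a]] :: [E a]]

4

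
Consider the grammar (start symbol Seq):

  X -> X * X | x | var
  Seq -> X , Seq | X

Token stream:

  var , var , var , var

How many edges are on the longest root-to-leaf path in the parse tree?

[Seq [X var] , [Seq [X var] , [Seq [X var] , [Seq [X var]]]]]

5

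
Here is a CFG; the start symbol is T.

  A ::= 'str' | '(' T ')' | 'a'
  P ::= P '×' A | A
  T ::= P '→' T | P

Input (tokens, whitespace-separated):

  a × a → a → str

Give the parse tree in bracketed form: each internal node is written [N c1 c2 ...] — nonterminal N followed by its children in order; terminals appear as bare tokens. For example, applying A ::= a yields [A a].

[T [P [P [A a]] × [A a]] → [T [P [A a]] → [T [P [A str]]]]]

T
P → T
P × A → T
A × A → T
a × A → T
a × a → T
a × a → P → T
a × a → A → T
a × a → a → T
a × a → a → P
a × a → a → A
a × a → a → str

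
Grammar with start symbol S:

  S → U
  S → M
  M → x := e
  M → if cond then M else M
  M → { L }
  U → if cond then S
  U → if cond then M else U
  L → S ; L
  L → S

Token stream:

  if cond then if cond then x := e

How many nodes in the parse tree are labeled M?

[S [U if cond then [S [U if cond then [S [M x := e]]]]]]

1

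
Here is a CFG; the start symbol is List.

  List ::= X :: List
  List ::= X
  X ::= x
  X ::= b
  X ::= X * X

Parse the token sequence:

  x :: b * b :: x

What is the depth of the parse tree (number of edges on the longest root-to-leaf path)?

[List [X x] :: [List [X [X b] * [X b]] :: [List [X x]]]]

4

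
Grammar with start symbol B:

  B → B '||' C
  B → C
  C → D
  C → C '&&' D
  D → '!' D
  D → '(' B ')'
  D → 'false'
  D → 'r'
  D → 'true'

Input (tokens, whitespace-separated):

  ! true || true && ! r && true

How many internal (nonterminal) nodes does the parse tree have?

12

[B [B [C [D ! [D true]]]] || [C [C [C [D true]] && [D ! [D r]]] && [D true]]]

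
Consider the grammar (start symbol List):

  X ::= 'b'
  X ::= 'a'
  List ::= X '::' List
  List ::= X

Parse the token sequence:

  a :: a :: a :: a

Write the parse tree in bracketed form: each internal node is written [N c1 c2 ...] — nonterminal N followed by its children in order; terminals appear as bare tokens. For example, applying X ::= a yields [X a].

List
X :: List
a :: List
a :: X :: List
a :: a :: List
a :: a :: X :: List
a :: a :: a :: List
a :: a :: a :: X
a :: a :: a :: a

[List [X a] :: [List [X a] :: [List [X a] :: [List [X a]]]]]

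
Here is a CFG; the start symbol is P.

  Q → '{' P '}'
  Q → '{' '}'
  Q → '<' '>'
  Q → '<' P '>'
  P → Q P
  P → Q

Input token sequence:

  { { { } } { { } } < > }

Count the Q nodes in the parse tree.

6

[P [Q { [P [Q { [P [Q { }]] }] [P [Q { [P [Q { }]] }] [P [Q < >]]]] }]]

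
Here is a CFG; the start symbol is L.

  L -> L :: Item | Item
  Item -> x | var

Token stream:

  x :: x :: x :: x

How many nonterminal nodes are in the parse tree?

[L [L [L [L [Item x]] :: [Item x]] :: [Item x]] :: [Item x]]

8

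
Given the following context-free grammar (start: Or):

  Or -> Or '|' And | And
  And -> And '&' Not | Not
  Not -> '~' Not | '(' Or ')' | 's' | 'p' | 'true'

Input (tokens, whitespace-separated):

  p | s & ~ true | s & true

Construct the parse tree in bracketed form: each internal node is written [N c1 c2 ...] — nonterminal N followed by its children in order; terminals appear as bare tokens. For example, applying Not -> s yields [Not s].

Or
Or | And
Or | And | And
And | And | And
Not | And | And
p | And | And
p | And & Not | And
p | Not & Not | And
p | s & Not | And
p | s & ~ Not | And
p | s & ~ true | And
p | s & ~ true | And & Not
p | s & ~ true | Not & Not
p | s & ~ true | s & Not
p | s & ~ true | s & true

[Or [Or [Or [And [Not p]]] | [And [And [Not s]] & [Not ~ [Not true]]]] | [And [And [Not s]] & [Not true]]]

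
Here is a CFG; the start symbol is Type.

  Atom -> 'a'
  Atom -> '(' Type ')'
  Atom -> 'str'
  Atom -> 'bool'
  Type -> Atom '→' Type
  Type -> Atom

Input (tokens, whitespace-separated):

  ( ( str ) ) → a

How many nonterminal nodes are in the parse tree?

8

[Type [Atom ( [Type [Atom ( [Type [Atom str]] )]] )] → [Type [Atom a]]]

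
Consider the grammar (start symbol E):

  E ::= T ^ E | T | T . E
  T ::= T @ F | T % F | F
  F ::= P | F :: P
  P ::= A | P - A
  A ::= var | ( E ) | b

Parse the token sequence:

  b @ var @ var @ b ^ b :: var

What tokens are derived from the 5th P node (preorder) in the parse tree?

[E [T [T [T [T [F [P [A b]]]] @ [F [P [A var]]]] @ [F [P [A var]]]] @ [F [P [A b]]]] ^ [E [T [F [F [P [A b]]] :: [P [A var]]]]]]

b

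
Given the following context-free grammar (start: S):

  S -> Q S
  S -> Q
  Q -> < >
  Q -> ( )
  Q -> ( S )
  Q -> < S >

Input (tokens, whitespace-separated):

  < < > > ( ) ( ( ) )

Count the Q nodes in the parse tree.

[S [Q < [S [Q < >]] >] [S [Q ( )] [S [Q ( [S [Q ( )]] )]]]]

5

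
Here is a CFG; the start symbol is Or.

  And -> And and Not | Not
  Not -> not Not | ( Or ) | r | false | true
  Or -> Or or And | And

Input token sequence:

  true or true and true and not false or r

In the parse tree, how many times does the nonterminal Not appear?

[Or [Or [Or [And [Not true]]] or [And [And [And [Not true]] and [Not true]] and [Not not [Not false]]]] or [And [Not r]]]

6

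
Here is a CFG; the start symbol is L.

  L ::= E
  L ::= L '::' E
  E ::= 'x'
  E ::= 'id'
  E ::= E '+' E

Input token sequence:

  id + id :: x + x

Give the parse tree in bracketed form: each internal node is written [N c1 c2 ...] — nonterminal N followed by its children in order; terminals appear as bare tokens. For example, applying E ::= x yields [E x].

[L [L [E [E id] + [E id]]] :: [E [E x] + [E x]]]

L
L :: E
E :: E
E + E :: E
id + E :: E
id + id :: E
id + id :: E + E
id + id :: x + E
id + id :: x + x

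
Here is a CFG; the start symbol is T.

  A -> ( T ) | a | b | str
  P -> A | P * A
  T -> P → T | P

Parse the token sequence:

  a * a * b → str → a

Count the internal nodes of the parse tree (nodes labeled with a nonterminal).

[T [P [P [P [A a]] * [A a]] * [A b]] → [T [P [A str]] → [T [P [A a]]]]]

13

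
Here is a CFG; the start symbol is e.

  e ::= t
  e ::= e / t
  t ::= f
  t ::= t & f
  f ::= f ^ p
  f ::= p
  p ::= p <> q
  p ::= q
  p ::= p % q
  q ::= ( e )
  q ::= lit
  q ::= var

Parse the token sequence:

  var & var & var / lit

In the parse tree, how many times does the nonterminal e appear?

2

[e [e [t [t [t [f [p [q var]]]] & [f [p [q var]]]] & [f [p [q var]]]]] / [t [f [p [q lit]]]]]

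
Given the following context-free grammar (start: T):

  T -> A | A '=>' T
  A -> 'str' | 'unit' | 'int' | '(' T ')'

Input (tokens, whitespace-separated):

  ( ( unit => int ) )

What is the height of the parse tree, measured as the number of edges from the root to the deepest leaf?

[T [A ( [T [A ( [T [A unit] => [T [A int]]] )]] )]]

7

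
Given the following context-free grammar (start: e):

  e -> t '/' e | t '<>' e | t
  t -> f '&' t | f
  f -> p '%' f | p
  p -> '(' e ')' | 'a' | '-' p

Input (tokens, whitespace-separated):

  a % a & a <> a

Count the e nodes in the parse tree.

2

[e [t [f [p a] % [f [p a]]] & [t [f [p a]]]] <> [e [t [f [p a]]]]]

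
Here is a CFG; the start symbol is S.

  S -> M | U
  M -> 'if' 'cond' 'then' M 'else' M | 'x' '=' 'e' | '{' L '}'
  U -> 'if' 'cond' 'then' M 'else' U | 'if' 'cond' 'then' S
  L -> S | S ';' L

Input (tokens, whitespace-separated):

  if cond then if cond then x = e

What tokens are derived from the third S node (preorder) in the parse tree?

[S [U if cond then [S [U if cond then [S [M x = e]]]]]]

x = e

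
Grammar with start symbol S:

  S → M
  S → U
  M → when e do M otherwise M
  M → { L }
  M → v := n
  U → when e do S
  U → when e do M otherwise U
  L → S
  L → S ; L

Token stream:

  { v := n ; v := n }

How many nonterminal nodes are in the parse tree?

[S [M { [L [S [M v := n]] ; [L [S [M v := n]]]] }]]

8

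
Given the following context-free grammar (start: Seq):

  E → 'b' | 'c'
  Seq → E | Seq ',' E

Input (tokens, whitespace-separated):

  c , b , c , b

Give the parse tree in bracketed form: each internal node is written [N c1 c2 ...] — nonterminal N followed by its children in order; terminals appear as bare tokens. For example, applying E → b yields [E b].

Seq
Seq , E
Seq , E , E
Seq , E , E , E
E , E , E , E
c , E , E , E
c , b , E , E
c , b , c , E
c , b , c , b

[Seq [Seq [Seq [Seq [E c]] , [E b]] , [E c]] , [E b]]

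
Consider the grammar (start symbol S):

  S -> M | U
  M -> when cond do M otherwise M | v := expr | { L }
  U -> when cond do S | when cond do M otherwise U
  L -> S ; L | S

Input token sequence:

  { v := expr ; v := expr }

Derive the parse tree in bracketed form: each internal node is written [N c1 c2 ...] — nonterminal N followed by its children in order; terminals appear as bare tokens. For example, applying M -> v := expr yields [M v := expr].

S
M
{ L }
{ S ; L }
{ M ; L }
{ v := expr ; L }
{ v := expr ; S }
{ v := expr ; M }
{ v := expr ; v := expr }

[S [M { [L [S [M v := expr]] ; [L [S [M v := expr]]]] }]]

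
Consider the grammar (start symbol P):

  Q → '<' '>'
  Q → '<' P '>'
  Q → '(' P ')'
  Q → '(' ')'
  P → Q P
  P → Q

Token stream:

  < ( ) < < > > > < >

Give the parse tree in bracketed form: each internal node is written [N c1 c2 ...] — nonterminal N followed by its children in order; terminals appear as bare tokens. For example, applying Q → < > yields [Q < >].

P
Q P
< P > P
< Q P > P
< ( ) P > P
< ( ) Q > P
< ( ) < P > > P
< ( ) < Q > > P
< ( ) < < > > > P
< ( ) < < > > > Q
< ( ) < < > > > < >

[P [Q < [P [Q ( )] [P [Q < [P [Q < >]] >]]] >] [P [Q < >]]]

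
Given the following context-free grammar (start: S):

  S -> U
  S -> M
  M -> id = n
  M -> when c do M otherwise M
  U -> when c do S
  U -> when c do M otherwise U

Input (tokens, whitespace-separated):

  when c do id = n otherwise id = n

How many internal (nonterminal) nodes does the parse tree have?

[S [M when c do [M id = n] otherwise [M id = n]]]

4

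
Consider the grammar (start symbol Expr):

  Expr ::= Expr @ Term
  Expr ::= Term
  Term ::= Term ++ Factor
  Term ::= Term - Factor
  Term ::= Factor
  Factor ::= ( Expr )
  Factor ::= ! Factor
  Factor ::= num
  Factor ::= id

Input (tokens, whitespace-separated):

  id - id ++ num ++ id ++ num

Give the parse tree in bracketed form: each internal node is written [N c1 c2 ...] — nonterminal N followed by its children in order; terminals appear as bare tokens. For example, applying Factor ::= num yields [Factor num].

Expr
Term
Term ++ Factor
Term ++ Factor ++ Factor
Term ++ Factor ++ Factor ++ Factor
Term - Factor ++ Factor ++ Factor ++ Factor
Factor - Factor ++ Factor ++ Factor ++ Factor
id - Factor ++ Factor ++ Factor ++ Factor
id - id ++ Factor ++ Factor ++ Factor
id - id ++ num ++ Factor ++ Factor
id - id ++ num ++ id ++ Factor
id - id ++ num ++ id ++ num

[Expr [Term [Term [Term [Term [Term [Factor id]] - [Factor id]] ++ [Factor num]] ++ [Factor id]] ++ [Factor num]]]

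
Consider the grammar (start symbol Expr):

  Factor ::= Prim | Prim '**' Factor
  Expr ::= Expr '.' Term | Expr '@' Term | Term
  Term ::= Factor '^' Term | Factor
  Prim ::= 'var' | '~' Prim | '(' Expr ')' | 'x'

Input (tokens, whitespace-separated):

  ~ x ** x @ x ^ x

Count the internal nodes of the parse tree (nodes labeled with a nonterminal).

[Expr [Expr [Term [Factor [Prim ~ [Prim x]] ** [Factor [Prim x]]]]] @ [Term [Factor [Prim x]] ^ [Term [Factor [Prim x]]]]]

14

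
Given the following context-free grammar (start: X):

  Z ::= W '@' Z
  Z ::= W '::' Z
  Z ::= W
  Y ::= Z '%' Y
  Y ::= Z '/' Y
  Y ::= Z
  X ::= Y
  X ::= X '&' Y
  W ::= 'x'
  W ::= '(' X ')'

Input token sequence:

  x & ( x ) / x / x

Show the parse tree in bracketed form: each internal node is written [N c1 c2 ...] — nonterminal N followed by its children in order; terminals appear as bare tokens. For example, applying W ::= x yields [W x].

[X [X [Y [Z [W x]]]] & [Y [Z [W ( [X [Y [Z [W x]]]] )]] / [Y [Z [W x]] / [Y [Z [W x]]]]]]

X
X & Y
Y & Y
Z & Y
W & Y
x & Y
x & Z / Y
x & W / Y
x & ( X ) / Y
x & ( Y ) / Y
x & ( Z ) / Y
x & ( W ) / Y
x & ( x ) / Y
x & ( x ) / Z / Y
x & ( x ) / W / Y
x & ( x ) / x / Y
x & ( x ) / x / Z
x & ( x ) / x / W
x & ( x ) / x / x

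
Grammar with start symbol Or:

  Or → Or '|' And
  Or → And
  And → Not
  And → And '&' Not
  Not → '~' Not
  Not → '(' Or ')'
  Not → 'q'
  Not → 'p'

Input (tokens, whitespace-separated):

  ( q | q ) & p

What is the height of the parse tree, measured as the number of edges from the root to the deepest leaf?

8

[Or [And [And [Not ( [Or [Or [And [Not q]]] | [And [Not q]]] )]] & [Not p]]]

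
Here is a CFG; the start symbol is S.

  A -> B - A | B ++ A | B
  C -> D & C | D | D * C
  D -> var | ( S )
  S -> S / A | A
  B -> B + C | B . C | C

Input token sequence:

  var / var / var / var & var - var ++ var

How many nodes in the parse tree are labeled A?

[S [S [S [S [A [B [C [D var]]]]] / [A [B [C [D var]]]]] / [A [B [C [D var]]]]] / [A [B [C [D var] & [C [D var]]]] - [A [B [C [D var]]] ++ [A [B [C [D var]]]]]]]

6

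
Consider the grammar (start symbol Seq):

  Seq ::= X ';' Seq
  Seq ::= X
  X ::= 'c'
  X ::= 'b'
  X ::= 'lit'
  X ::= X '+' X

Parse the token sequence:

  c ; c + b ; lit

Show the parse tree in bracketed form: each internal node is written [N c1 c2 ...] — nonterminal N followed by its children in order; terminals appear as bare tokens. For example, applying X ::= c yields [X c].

Seq
X ; Seq
c ; Seq
c ; X ; Seq
c ; X + X ; Seq
c ; c + X ; Seq
c ; c + b ; Seq
c ; c + b ; X
c ; c + b ; lit

[Seq [X c] ; [Seq [X [X c] + [X b]] ; [Seq [X lit]]]]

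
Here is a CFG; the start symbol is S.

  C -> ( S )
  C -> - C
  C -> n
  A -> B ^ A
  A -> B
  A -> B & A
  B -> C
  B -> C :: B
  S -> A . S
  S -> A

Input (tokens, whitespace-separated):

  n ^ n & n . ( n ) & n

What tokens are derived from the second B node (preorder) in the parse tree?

[S [A [B [C n]] ^ [A [B [C n]] & [A [B [C n]]]]] . [S [A [B [C ( [S [A [B [C n]]]] )]] & [A [B [C n]]]]]]

n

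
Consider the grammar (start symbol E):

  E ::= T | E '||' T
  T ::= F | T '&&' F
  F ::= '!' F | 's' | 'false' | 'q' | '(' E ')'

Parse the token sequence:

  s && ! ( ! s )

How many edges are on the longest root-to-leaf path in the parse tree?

8

[E [T [T [F s]] && [F ! [F ( [E [T [F ! [F s]]]] )]]]]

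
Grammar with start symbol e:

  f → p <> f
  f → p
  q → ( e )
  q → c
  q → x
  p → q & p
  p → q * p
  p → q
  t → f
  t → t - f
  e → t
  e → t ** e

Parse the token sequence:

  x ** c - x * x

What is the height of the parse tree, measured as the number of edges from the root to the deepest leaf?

[e [t [f [p [q x]]]] ** [e [t [t [f [p [q c]]]] - [f [p [q x] * [p [q x]]]]]]]

7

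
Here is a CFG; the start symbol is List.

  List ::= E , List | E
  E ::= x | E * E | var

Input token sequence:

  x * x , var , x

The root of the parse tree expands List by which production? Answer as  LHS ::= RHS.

[List [E [E x] * [E x]] , [List [E var] , [List [E x]]]]

List ::= E , List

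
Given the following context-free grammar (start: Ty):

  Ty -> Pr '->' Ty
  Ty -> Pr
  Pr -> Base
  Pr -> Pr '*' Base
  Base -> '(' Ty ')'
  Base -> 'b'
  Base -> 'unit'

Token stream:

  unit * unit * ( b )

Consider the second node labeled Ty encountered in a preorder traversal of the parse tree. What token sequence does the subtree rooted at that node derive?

[Ty [Pr [Pr [Pr [Base unit]] * [Base unit]] * [Base ( [Ty [Pr [Base b]]] )]]]

b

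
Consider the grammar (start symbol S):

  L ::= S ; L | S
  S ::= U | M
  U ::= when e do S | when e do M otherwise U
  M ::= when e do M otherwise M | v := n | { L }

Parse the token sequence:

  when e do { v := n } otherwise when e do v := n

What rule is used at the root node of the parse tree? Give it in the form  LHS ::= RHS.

S ::= U

[S [U when e do [M { [L [S [M v := n]]] }] otherwise [U when e do [S [M v := n]]]]]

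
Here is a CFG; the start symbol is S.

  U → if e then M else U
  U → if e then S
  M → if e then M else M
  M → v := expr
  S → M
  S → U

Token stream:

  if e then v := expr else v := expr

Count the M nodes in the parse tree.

3

[S [M if e then [M v := expr] else [M v := expr]]]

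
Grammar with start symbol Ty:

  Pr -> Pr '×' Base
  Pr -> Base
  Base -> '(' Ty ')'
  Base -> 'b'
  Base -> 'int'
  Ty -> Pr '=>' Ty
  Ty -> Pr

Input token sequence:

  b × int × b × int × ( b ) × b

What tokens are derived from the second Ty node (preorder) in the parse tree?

[Ty [Pr [Pr [Pr [Pr [Pr [Pr [Base b]] × [Base int]] × [Base b]] × [Base int]] × [Base ( [Ty [Pr [Base b]]] )]] × [Base b]]]

b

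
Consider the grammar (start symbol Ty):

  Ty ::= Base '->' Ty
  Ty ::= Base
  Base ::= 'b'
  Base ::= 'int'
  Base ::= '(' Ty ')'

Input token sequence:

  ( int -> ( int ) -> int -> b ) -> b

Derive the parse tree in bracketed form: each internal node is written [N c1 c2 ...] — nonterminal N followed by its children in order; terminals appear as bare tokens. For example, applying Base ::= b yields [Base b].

Ty
Base -> Ty
( Ty ) -> Ty
( Base -> Ty ) -> Ty
( int -> Ty ) -> Ty
( int -> Base -> Ty ) -> Ty
( int -> ( Ty ) -> Ty ) -> Ty
( int -> ( Base ) -> Ty ) -> Ty
( int -> ( int ) -> Ty ) -> Ty
( int -> ( int ) -> Base -> Ty ) -> Ty
( int -> ( int ) -> int -> Ty ) -> Ty
( int -> ( int ) -> int -> Base ) -> Ty
( int -> ( int ) -> int -> b ) -> Ty
( int -> ( int ) -> int -> b ) -> Base
( int -> ( int ) -> int -> b ) -> b

[Ty [Base ( [Ty [Base int] -> [Ty [Base ( [Ty [Base int]] )] -> [Ty [Base int] -> [Ty [Base b]]]]] )] -> [Ty [Base b]]]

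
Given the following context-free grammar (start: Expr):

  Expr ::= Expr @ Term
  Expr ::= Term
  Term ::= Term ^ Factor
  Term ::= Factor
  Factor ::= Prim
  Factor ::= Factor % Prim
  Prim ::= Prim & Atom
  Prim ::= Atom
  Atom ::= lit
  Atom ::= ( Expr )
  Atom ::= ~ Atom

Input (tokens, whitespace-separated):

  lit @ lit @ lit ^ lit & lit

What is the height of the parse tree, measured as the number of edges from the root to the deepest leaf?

[Expr [Expr [Expr [Term [Factor [Prim [Atom lit]]]]] @ [Term [Factor [Prim [Atom lit]]]]] @ [Term [Term [Factor [Prim [Atom lit]]]] ^ [Factor [Prim [Prim [Atom lit]] & [Atom lit]]]]]

7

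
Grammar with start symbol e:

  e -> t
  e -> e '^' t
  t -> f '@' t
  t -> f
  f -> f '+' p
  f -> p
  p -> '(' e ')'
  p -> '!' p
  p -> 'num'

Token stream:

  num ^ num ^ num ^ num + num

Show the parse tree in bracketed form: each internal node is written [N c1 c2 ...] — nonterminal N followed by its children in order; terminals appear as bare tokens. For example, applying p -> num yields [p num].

[e [e [e [e [t [f [p num]]]] ^ [t [f [p num]]]] ^ [t [f [p num]]]] ^ [t [f [f [p num]] + [p num]]]]

e
e ^ t
e ^ t ^ t
e ^ t ^ t ^ t
t ^ t ^ t ^ t
f ^ t ^ t ^ t
p ^ t ^ t ^ t
num ^ t ^ t ^ t
num ^ f ^ t ^ t
num ^ p ^ t ^ t
num ^ num ^ t ^ t
num ^ num ^ f ^ t
num ^ num ^ p ^ t
num ^ num ^ num ^ t
num ^ num ^ num ^ f
num ^ num ^ num ^ f + p
num ^ num ^ num ^ p + p
num ^ num ^ num ^ num + p
num ^ num ^ num ^ num + num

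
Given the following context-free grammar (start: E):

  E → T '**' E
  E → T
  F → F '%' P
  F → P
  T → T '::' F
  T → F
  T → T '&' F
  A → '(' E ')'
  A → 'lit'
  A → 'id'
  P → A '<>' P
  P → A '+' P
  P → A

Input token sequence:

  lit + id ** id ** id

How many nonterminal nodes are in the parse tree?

[E [T [F [P [A lit] + [P [A id]]]]] ** [E [T [F [P [A id]]]] ** [E [T [F [P [A id]]]]]]]

17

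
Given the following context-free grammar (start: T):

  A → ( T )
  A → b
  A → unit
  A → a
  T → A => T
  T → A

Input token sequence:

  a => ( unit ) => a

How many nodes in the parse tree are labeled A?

[T [A a] => [T [A ( [T [A unit]] )] => [T [A a]]]]

4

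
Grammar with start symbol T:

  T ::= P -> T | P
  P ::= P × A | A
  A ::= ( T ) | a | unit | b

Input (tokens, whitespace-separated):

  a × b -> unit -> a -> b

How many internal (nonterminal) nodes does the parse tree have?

[T [P [P [A a]] × [A b]] -> [T [P [A unit]] -> [T [P [A a]] -> [T [P [A b]]]]]]

14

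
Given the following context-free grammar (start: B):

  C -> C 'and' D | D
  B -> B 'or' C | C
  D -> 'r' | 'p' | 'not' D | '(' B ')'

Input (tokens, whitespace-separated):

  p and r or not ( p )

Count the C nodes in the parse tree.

[B [B [C [C [D p]] and [D r]]] or [C [D not [D ( [B [C [D p]]] )]]]]

4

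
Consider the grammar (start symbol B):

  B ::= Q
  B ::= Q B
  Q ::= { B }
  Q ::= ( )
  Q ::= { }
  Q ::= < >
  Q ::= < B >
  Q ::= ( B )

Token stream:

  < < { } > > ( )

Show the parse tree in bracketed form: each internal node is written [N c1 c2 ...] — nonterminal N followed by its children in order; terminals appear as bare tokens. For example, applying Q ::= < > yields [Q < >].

B
Q B
< B > B
< Q > B
< < B > > B
< < Q > > B
< < { } > > B
< < { } > > Q
< < { } > > ( )

[B [Q < [B [Q < [B [Q { }]] >]] >] [B [Q ( )]]]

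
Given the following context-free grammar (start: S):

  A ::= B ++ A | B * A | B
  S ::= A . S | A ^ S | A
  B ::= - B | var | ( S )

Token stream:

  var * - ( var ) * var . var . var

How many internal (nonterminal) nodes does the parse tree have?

17

[S [A [B var] * [A [B - [B ( [S [A [B var]]] )]] * [A [B var]]]] . [S [A [B var]] . [S [A [B var]]]]]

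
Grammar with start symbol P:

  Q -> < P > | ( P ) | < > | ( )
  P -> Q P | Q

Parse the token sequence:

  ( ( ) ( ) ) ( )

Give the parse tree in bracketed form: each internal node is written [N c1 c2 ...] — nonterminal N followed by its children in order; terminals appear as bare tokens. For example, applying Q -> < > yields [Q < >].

[P [Q ( [P [Q ( )] [P [Q ( )]]] )] [P [Q ( )]]]

P
Q P
( P ) P
( Q P ) P
( ( ) P ) P
( ( ) Q ) P
( ( ) ( ) ) P
( ( ) ( ) ) Q
( ( ) ( ) ) ( )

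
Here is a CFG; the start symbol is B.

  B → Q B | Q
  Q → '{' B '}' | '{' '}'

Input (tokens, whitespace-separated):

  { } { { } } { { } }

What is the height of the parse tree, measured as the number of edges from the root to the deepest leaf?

6

[B [Q { }] [B [Q { [B [Q { }]] }] [B [Q { [B [Q { }]] }]]]]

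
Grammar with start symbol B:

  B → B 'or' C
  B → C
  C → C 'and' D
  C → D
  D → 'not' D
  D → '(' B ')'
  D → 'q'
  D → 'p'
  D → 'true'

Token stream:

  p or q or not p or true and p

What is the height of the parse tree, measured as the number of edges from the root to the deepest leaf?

[B [B [B [B [C [D p]]] or [C [D q]]] or [C [D not [D p]]]] or [C [C [D true]] and [D p]]]

6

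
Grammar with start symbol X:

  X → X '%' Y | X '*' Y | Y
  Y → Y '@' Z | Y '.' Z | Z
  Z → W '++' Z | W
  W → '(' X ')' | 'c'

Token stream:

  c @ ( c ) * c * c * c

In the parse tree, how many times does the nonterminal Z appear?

6

[X [X [X [X [Y [Y [Z [W c]]] @ [Z [W ( [X [Y [Z [W c]]]] )]]]] * [Y [Z [W c]]]] * [Y [Z [W c]]]] * [Y [Z [W c]]]]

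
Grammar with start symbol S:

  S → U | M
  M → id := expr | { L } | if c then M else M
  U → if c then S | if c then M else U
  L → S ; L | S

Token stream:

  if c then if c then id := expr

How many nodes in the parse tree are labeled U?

[S [U if c then [S [U if c then [S [M id := expr]]]]]]

2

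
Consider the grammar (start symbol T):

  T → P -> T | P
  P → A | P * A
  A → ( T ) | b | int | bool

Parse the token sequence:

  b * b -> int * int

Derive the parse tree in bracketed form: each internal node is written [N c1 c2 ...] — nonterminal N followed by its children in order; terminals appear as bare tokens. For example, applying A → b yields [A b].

[T [P [P [A b]] * [A b]] -> [T [P [P [A int]] * [A int]]]]

T
P -> T
P * A -> T
A * A -> T
b * A -> T
b * b -> T
b * b -> P
b * b -> P * A
b * b -> A * A
b * b -> int * A
b * b -> int * int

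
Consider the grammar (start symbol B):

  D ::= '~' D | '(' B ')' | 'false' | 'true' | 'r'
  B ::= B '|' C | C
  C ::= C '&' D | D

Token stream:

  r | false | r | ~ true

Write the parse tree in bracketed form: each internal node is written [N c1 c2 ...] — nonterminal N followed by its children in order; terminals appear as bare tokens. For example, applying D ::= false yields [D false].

B
B | C
B | C | C
B | C | C | C
C | C | C | C
D | C | C | C
r | C | C | C
r | D | C | C
r | false | C | C
r | false | D | C
r | false | r | C
r | false | r | D
r | false | r | ~ D
r | false | r | ~ true

[B [B [B [B [C [D r]]] | [C [D false]]] | [C [D r]]] | [C [D ~ [D true]]]]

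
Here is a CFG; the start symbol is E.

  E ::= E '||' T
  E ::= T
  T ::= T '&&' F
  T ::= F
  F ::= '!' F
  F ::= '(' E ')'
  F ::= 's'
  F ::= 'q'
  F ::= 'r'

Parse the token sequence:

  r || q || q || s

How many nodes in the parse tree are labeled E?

4

[E [E [E [E [T [F r]]] || [T [F q]]] || [T [F q]]] || [T [F s]]]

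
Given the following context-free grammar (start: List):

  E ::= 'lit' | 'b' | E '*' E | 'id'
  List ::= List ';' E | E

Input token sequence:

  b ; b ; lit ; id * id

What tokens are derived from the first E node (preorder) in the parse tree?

b

[List [List [List [List [E b]] ; [E b]] ; [E lit]] ; [E [E id] * [E id]]]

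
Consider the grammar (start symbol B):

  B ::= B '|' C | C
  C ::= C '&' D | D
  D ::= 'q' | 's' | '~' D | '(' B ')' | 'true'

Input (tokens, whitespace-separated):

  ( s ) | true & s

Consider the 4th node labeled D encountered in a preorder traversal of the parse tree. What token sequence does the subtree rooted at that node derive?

s

[B [B [C [D ( [B [C [D s]]] )]]] | [C [C [D true]] & [D s]]]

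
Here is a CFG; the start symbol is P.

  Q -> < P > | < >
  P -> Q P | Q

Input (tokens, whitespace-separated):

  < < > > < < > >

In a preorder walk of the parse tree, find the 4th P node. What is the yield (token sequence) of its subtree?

[P [Q < [P [Q < >]] >] [P [Q < [P [Q < >]] >]]]

< >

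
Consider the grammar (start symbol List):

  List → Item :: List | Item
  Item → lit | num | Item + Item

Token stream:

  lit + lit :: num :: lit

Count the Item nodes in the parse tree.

[List [Item [Item lit] + [Item lit]] :: [List [Item num] :: [List [Item lit]]]]

5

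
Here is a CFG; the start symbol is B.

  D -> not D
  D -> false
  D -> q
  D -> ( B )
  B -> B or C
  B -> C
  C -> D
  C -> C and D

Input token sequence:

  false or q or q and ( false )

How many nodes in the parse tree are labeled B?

4

[B [B [B [C [D false]]] or [C [D q]]] or [C [C [D q]] and [D ( [B [C [D false]]] )]]]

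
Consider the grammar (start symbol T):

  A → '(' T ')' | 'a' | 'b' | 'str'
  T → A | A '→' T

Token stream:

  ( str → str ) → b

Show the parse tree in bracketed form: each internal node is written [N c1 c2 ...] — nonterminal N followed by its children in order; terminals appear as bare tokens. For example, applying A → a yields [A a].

T
A → T
( T ) → T
( A → T ) → T
( str → T ) → T
( str → A ) → T
( str → str ) → T
( str → str ) → A
( str → str ) → b

[T [A ( [T [A str] → [T [A str]]] )] → [T [A b]]]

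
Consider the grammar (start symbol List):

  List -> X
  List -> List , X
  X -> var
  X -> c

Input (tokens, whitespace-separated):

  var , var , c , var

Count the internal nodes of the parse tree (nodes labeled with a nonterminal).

8

[List [List [List [List [X var]] , [X var]] , [X c]] , [X var]]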